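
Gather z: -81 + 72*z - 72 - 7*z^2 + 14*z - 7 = -7*z^2 + 86*z - 160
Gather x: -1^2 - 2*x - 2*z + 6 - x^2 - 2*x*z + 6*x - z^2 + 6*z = -x^2 + x*(4 - 2*z) - z^2 + 4*z + 5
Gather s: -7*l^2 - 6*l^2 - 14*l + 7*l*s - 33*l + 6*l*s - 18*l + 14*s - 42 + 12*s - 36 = -13*l^2 - 65*l + s*(13*l + 26) - 78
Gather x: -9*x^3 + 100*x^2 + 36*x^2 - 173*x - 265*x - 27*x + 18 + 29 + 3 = -9*x^3 + 136*x^2 - 465*x + 50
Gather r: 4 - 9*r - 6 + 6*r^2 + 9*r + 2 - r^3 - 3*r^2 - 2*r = -r^3 + 3*r^2 - 2*r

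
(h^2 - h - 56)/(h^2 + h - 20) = (h^2 - h - 56)/(h^2 + h - 20)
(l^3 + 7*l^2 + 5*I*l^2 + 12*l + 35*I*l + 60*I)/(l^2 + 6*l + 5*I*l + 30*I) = (l^2 + 7*l + 12)/(l + 6)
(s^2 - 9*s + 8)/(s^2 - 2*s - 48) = (s - 1)/(s + 6)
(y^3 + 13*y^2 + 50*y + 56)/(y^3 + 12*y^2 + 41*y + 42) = (y + 4)/(y + 3)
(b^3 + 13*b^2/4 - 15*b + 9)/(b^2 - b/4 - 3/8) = 2*(b^2 + 4*b - 12)/(2*b + 1)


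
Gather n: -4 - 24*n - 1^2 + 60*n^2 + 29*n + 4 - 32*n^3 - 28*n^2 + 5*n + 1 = -32*n^3 + 32*n^2 + 10*n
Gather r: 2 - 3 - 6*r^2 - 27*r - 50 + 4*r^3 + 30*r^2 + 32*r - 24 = 4*r^3 + 24*r^2 + 5*r - 75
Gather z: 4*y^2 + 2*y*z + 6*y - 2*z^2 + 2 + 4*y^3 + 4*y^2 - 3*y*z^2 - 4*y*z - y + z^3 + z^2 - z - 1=4*y^3 + 8*y^2 + 5*y + z^3 + z^2*(-3*y - 1) + z*(-2*y - 1) + 1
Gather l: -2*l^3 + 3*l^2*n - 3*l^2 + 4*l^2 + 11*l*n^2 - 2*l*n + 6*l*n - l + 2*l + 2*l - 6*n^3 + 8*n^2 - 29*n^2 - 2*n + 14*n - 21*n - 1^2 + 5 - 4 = -2*l^3 + l^2*(3*n + 1) + l*(11*n^2 + 4*n + 3) - 6*n^3 - 21*n^2 - 9*n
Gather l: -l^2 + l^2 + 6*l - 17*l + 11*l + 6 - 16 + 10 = 0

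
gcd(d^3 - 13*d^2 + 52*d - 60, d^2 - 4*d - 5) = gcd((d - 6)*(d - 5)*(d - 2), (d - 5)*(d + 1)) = d - 5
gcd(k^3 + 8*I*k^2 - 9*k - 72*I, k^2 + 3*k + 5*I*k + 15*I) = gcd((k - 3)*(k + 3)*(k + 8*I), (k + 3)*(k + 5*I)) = k + 3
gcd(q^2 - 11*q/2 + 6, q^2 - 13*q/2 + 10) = q - 4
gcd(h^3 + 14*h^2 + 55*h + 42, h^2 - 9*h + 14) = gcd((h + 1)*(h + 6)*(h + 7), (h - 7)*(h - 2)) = 1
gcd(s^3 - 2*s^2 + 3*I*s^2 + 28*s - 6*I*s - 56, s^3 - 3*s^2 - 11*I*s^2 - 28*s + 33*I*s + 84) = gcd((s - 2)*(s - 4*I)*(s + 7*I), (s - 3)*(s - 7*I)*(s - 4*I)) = s - 4*I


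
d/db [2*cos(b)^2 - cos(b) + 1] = (1 - 4*cos(b))*sin(b)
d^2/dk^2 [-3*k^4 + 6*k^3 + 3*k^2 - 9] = -36*k^2 + 36*k + 6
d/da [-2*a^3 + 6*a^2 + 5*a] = -6*a^2 + 12*a + 5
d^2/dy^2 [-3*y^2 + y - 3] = -6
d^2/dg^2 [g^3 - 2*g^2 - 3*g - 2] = 6*g - 4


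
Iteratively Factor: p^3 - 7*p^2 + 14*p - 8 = (p - 2)*(p^2 - 5*p + 4) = (p - 4)*(p - 2)*(p - 1)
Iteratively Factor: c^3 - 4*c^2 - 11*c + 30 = (c - 2)*(c^2 - 2*c - 15) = (c - 2)*(c + 3)*(c - 5)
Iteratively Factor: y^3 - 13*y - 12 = (y + 3)*(y^2 - 3*y - 4) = (y + 1)*(y + 3)*(y - 4)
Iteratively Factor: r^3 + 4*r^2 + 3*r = (r + 1)*(r^2 + 3*r) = r*(r + 1)*(r + 3)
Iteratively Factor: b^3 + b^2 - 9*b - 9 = (b - 3)*(b^2 + 4*b + 3) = (b - 3)*(b + 1)*(b + 3)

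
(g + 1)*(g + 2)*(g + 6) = g^3 + 9*g^2 + 20*g + 12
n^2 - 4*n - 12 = (n - 6)*(n + 2)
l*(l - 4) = l^2 - 4*l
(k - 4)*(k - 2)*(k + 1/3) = k^3 - 17*k^2/3 + 6*k + 8/3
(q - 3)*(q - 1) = q^2 - 4*q + 3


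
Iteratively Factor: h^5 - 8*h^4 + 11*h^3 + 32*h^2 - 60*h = (h + 2)*(h^4 - 10*h^3 + 31*h^2 - 30*h) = h*(h + 2)*(h^3 - 10*h^2 + 31*h - 30) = h*(h - 2)*(h + 2)*(h^2 - 8*h + 15) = h*(h - 3)*(h - 2)*(h + 2)*(h - 5)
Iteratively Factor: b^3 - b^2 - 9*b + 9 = (b - 1)*(b^2 - 9) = (b - 3)*(b - 1)*(b + 3)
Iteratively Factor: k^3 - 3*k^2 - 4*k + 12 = (k - 2)*(k^2 - k - 6) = (k - 2)*(k + 2)*(k - 3)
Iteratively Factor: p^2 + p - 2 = (p - 1)*(p + 2)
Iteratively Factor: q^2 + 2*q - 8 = (q + 4)*(q - 2)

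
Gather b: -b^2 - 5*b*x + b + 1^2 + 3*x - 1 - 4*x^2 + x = -b^2 + b*(1 - 5*x) - 4*x^2 + 4*x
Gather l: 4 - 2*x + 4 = 8 - 2*x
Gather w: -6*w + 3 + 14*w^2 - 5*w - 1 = 14*w^2 - 11*w + 2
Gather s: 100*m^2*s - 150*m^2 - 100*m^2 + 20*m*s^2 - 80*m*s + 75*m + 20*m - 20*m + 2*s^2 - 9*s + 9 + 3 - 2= -250*m^2 + 75*m + s^2*(20*m + 2) + s*(100*m^2 - 80*m - 9) + 10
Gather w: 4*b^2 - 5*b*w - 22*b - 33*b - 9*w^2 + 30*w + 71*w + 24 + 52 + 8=4*b^2 - 55*b - 9*w^2 + w*(101 - 5*b) + 84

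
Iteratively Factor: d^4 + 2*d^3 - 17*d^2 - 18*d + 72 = (d + 4)*(d^3 - 2*d^2 - 9*d + 18) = (d - 3)*(d + 4)*(d^2 + d - 6) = (d - 3)*(d + 3)*(d + 4)*(d - 2)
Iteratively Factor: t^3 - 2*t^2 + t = (t - 1)*(t^2 - t) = t*(t - 1)*(t - 1)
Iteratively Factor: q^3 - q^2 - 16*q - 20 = (q + 2)*(q^2 - 3*q - 10) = (q + 2)^2*(q - 5)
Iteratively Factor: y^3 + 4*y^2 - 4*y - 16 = (y + 4)*(y^2 - 4) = (y - 2)*(y + 4)*(y + 2)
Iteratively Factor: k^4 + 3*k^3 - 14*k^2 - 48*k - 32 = (k + 1)*(k^3 + 2*k^2 - 16*k - 32) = (k + 1)*(k + 2)*(k^2 - 16) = (k + 1)*(k + 2)*(k + 4)*(k - 4)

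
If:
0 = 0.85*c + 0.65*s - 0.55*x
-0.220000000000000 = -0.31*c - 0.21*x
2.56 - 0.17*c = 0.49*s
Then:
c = -1.96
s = 5.91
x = 3.95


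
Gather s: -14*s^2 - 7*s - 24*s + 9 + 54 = -14*s^2 - 31*s + 63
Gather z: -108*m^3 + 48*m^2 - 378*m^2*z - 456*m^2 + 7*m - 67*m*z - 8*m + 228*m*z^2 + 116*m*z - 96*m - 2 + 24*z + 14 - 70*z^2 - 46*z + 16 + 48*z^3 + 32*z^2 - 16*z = -108*m^3 - 408*m^2 - 97*m + 48*z^3 + z^2*(228*m - 38) + z*(-378*m^2 + 49*m - 38) + 28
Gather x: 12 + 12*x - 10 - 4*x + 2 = 8*x + 4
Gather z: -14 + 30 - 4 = 12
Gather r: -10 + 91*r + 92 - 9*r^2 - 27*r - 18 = -9*r^2 + 64*r + 64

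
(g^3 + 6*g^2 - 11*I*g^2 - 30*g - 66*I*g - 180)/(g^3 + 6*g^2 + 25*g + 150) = (g - 6*I)/(g + 5*I)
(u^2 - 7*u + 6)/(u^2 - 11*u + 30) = (u - 1)/(u - 5)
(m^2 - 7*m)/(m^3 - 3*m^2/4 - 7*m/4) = 4*(7 - m)/(-4*m^2 + 3*m + 7)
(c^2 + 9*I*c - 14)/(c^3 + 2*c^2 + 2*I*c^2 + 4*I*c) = (c + 7*I)/(c*(c + 2))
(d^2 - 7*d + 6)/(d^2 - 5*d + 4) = (d - 6)/(d - 4)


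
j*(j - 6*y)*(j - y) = j^3 - 7*j^2*y + 6*j*y^2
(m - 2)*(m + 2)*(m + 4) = m^3 + 4*m^2 - 4*m - 16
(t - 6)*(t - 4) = t^2 - 10*t + 24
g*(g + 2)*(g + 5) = g^3 + 7*g^2 + 10*g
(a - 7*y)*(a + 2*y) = a^2 - 5*a*y - 14*y^2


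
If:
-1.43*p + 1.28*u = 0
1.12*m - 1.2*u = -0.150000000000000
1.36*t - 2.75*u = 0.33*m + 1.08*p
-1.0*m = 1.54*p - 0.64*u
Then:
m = -0.05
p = 0.07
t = 0.19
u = 0.07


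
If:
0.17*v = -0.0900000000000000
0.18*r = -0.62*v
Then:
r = 1.82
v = -0.53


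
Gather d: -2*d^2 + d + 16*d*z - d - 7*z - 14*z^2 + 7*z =-2*d^2 + 16*d*z - 14*z^2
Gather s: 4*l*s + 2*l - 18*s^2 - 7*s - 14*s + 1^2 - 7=2*l - 18*s^2 + s*(4*l - 21) - 6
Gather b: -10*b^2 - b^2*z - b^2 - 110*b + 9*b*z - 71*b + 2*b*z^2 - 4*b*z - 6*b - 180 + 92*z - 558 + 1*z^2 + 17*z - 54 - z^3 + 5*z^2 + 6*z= b^2*(-z - 11) + b*(2*z^2 + 5*z - 187) - z^3 + 6*z^2 + 115*z - 792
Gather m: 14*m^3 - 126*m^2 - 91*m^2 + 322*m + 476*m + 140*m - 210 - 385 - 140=14*m^3 - 217*m^2 + 938*m - 735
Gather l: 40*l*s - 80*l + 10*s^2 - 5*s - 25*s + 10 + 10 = l*(40*s - 80) + 10*s^2 - 30*s + 20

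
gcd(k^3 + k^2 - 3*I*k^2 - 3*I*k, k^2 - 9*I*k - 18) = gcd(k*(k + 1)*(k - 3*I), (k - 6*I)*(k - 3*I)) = k - 3*I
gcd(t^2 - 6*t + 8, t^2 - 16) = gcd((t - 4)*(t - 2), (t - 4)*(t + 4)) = t - 4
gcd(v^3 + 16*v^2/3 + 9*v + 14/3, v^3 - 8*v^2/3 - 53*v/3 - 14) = v^2 + 10*v/3 + 7/3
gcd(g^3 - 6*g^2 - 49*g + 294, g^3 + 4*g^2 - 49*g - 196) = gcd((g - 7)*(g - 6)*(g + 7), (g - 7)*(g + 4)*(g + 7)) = g^2 - 49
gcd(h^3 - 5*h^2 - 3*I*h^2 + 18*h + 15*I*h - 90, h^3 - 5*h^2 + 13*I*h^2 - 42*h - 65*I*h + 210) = h - 5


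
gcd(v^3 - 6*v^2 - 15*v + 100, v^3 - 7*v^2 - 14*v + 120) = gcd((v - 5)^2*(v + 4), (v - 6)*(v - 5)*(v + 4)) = v^2 - v - 20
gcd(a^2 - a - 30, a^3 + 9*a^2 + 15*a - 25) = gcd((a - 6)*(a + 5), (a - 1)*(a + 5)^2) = a + 5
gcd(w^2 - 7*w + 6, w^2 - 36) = w - 6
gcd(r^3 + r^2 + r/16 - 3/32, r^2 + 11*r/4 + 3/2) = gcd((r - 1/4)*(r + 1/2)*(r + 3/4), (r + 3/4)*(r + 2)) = r + 3/4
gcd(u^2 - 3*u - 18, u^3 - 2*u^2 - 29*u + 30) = u - 6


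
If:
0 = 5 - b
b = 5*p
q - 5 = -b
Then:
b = 5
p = 1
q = 0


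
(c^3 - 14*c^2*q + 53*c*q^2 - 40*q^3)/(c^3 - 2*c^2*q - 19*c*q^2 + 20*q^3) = (c - 8*q)/(c + 4*q)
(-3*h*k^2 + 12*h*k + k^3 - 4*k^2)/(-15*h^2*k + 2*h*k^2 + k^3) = (k - 4)/(5*h + k)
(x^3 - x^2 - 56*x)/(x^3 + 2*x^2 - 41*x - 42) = x*(x - 8)/(x^2 - 5*x - 6)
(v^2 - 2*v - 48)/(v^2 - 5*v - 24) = (v + 6)/(v + 3)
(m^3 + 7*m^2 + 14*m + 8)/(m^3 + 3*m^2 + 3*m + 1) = (m^2 + 6*m + 8)/(m^2 + 2*m + 1)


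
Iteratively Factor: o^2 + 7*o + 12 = (o + 3)*(o + 4)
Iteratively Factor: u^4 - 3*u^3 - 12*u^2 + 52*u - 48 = (u - 2)*(u^3 - u^2 - 14*u + 24) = (u - 3)*(u - 2)*(u^2 + 2*u - 8) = (u - 3)*(u - 2)*(u + 4)*(u - 2)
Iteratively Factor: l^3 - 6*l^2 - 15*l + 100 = (l - 5)*(l^2 - l - 20) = (l - 5)*(l + 4)*(l - 5)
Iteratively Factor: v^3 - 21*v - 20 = (v + 4)*(v^2 - 4*v - 5) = (v + 1)*(v + 4)*(v - 5)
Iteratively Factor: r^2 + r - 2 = (r + 2)*(r - 1)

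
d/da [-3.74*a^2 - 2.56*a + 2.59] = -7.48*a - 2.56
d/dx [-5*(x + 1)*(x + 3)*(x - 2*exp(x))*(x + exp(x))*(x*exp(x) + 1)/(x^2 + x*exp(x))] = -5*x^3*exp(x) + 20*x^2*exp(2*x) - 35*x^2*exp(x) + 100*x*exp(2*x) - 45*x*exp(x) - 10*x + 100*exp(2*x) + 35*exp(x) - 20 + 30*exp(x)/x - 30*exp(x)/x^2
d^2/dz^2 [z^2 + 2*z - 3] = 2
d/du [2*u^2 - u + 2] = 4*u - 1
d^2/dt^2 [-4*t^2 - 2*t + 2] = -8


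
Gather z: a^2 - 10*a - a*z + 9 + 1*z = a^2 - 10*a + z*(1 - a) + 9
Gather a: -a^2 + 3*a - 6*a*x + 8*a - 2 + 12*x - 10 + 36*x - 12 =-a^2 + a*(11 - 6*x) + 48*x - 24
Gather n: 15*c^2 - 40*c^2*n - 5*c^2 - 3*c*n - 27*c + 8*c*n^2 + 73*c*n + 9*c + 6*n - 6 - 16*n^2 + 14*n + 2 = 10*c^2 - 18*c + n^2*(8*c - 16) + n*(-40*c^2 + 70*c + 20) - 4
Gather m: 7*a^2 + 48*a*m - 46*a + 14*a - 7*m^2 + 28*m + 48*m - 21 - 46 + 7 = 7*a^2 - 32*a - 7*m^2 + m*(48*a + 76) - 60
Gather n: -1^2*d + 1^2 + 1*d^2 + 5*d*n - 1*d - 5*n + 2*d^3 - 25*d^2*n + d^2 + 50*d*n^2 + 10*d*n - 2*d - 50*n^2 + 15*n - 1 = 2*d^3 + 2*d^2 - 4*d + n^2*(50*d - 50) + n*(-25*d^2 + 15*d + 10)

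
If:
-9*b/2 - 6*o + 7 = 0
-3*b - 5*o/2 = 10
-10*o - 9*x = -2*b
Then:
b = -310/27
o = 88/9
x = -3260/243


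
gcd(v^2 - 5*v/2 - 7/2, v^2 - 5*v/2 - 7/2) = v^2 - 5*v/2 - 7/2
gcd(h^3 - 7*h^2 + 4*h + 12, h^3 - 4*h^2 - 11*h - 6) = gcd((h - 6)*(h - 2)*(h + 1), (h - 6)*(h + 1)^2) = h^2 - 5*h - 6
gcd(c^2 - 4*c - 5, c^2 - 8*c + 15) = c - 5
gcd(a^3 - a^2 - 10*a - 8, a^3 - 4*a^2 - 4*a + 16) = a^2 - 2*a - 8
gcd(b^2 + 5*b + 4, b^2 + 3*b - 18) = 1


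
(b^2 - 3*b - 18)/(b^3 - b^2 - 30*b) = (b + 3)/(b*(b + 5))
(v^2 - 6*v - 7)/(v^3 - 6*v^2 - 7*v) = 1/v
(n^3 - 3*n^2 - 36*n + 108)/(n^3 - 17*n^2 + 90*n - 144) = (n + 6)/(n - 8)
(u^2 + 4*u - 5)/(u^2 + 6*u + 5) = (u - 1)/(u + 1)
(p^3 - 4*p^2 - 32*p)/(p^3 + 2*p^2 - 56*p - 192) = p/(p + 6)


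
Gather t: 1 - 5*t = 1 - 5*t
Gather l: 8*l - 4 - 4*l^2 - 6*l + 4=-4*l^2 + 2*l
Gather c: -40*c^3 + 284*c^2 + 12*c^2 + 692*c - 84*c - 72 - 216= -40*c^3 + 296*c^2 + 608*c - 288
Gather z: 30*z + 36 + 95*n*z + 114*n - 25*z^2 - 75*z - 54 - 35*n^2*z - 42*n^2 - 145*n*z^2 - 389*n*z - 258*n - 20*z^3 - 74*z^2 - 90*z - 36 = -42*n^2 - 144*n - 20*z^3 + z^2*(-145*n - 99) + z*(-35*n^2 - 294*n - 135) - 54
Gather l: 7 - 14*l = 7 - 14*l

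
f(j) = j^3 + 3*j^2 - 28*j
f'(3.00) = 17.00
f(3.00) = -30.00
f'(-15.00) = 557.00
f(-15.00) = -2280.00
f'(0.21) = -26.61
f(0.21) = -5.74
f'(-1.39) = -30.54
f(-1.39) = 42.03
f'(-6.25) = 51.69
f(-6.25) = 48.05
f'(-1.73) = -29.40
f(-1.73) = 52.24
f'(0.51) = -24.16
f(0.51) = -13.37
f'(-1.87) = -28.73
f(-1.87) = 56.31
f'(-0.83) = -30.91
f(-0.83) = 24.73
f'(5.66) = 102.07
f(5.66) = 118.95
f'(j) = 3*j^2 + 6*j - 28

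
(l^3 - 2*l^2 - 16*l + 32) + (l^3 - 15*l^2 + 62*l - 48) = 2*l^3 - 17*l^2 + 46*l - 16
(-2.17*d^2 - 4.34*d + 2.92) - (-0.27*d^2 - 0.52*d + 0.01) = -1.9*d^2 - 3.82*d + 2.91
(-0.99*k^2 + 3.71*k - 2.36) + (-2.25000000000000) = -0.99*k^2 + 3.71*k - 4.61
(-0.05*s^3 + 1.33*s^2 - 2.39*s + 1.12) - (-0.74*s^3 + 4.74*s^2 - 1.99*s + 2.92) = 0.69*s^3 - 3.41*s^2 - 0.4*s - 1.8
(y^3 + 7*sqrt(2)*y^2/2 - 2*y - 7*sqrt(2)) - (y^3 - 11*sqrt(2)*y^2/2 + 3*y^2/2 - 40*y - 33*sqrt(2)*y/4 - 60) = -3*y^2/2 + 9*sqrt(2)*y^2 + 33*sqrt(2)*y/4 + 38*y - 7*sqrt(2) + 60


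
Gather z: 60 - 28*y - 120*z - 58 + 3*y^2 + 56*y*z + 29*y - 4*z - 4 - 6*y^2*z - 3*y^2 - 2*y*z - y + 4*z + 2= z*(-6*y^2 + 54*y - 120)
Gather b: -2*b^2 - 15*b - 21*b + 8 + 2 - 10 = -2*b^2 - 36*b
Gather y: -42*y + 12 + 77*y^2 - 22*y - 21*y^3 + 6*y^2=-21*y^3 + 83*y^2 - 64*y + 12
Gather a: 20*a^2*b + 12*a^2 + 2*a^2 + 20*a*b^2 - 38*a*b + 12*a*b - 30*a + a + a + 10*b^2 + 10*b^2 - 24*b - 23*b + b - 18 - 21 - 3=a^2*(20*b + 14) + a*(20*b^2 - 26*b - 28) + 20*b^2 - 46*b - 42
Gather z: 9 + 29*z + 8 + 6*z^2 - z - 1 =6*z^2 + 28*z + 16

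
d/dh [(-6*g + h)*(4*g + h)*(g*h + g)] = g*(-24*g^2 - 4*g*h - 2*g + 3*h^2 + 2*h)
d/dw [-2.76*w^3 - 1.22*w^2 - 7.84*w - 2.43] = -8.28*w^2 - 2.44*w - 7.84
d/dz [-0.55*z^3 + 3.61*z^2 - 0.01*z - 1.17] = -1.65*z^2 + 7.22*z - 0.01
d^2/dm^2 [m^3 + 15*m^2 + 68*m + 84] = 6*m + 30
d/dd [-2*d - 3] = -2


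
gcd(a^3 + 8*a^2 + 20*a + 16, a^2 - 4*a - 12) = a + 2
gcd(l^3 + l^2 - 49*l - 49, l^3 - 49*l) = l^2 - 49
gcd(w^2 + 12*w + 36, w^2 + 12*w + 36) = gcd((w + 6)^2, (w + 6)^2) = w^2 + 12*w + 36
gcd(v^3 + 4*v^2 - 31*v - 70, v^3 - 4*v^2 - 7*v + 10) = v^2 - 3*v - 10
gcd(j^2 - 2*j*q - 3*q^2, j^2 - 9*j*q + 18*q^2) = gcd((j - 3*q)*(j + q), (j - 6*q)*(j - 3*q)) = -j + 3*q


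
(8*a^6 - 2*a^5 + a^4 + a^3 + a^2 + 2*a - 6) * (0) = 0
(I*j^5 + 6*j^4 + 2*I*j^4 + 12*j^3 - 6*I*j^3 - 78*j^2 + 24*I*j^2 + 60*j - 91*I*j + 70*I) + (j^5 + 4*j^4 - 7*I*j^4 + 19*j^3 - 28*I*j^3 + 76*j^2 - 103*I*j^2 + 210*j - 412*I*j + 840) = j^5 + I*j^5 + 10*j^4 - 5*I*j^4 + 31*j^3 - 34*I*j^3 - 2*j^2 - 79*I*j^2 + 270*j - 503*I*j + 840 + 70*I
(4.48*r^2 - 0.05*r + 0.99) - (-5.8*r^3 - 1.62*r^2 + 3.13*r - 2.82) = 5.8*r^3 + 6.1*r^2 - 3.18*r + 3.81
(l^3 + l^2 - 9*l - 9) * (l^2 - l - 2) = l^5 - 12*l^3 - 2*l^2 + 27*l + 18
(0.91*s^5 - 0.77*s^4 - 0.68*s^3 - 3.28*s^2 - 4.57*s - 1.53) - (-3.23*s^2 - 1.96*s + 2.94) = 0.91*s^5 - 0.77*s^4 - 0.68*s^3 - 0.0499999999999998*s^2 - 2.61*s - 4.47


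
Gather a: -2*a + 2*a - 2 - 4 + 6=0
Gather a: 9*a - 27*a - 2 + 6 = 4 - 18*a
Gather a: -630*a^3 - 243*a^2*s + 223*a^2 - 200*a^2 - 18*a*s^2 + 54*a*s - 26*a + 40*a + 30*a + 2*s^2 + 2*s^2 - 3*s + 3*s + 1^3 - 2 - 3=-630*a^3 + a^2*(23 - 243*s) + a*(-18*s^2 + 54*s + 44) + 4*s^2 - 4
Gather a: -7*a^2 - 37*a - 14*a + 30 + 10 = -7*a^2 - 51*a + 40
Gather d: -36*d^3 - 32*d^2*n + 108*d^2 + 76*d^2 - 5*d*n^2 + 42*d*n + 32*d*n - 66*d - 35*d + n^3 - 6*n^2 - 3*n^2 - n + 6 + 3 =-36*d^3 + d^2*(184 - 32*n) + d*(-5*n^2 + 74*n - 101) + n^3 - 9*n^2 - n + 9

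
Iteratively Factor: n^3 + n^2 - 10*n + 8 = (n - 2)*(n^2 + 3*n - 4) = (n - 2)*(n + 4)*(n - 1)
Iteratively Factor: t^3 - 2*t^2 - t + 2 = (t - 1)*(t^2 - t - 2) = (t - 1)*(t + 1)*(t - 2)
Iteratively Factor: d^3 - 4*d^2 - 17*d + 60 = (d - 5)*(d^2 + d - 12) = (d - 5)*(d - 3)*(d + 4)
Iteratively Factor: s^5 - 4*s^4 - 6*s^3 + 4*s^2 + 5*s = (s)*(s^4 - 4*s^3 - 6*s^2 + 4*s + 5) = s*(s + 1)*(s^3 - 5*s^2 - s + 5) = s*(s - 5)*(s + 1)*(s^2 - 1) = s*(s - 5)*(s - 1)*(s + 1)*(s + 1)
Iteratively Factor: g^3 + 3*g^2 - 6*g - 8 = (g + 4)*(g^2 - g - 2) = (g + 1)*(g + 4)*(g - 2)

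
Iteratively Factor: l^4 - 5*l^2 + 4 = (l - 1)*(l^3 + l^2 - 4*l - 4) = (l - 2)*(l - 1)*(l^2 + 3*l + 2) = (l - 2)*(l - 1)*(l + 1)*(l + 2)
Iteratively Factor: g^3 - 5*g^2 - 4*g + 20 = (g - 5)*(g^2 - 4) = (g - 5)*(g + 2)*(g - 2)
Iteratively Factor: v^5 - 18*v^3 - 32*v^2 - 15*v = (v + 1)*(v^4 - v^3 - 17*v^2 - 15*v) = (v + 1)*(v + 3)*(v^3 - 4*v^2 - 5*v) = v*(v + 1)*(v + 3)*(v^2 - 4*v - 5) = v*(v + 1)^2*(v + 3)*(v - 5)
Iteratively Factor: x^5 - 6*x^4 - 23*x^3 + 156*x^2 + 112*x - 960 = (x + 3)*(x^4 - 9*x^3 + 4*x^2 + 144*x - 320) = (x - 4)*(x + 3)*(x^3 - 5*x^2 - 16*x + 80) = (x - 4)*(x + 3)*(x + 4)*(x^2 - 9*x + 20) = (x - 4)^2*(x + 3)*(x + 4)*(x - 5)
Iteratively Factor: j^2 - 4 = (j + 2)*(j - 2)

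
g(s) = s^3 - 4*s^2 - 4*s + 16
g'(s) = 3*s^2 - 8*s - 4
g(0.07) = 15.70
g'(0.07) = -4.55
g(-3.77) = -79.35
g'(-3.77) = 68.80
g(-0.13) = 16.45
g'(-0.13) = -2.91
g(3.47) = -4.26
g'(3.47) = 4.36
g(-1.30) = 12.24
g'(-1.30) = 11.47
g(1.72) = 2.37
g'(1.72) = -8.88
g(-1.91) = 2.08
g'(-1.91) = 22.22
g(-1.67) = 6.87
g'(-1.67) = 17.73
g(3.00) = -5.00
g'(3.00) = -1.00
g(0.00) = 16.00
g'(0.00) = -4.00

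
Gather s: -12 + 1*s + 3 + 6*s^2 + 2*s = 6*s^2 + 3*s - 9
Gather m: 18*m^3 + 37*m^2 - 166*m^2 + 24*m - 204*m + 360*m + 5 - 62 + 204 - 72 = 18*m^3 - 129*m^2 + 180*m + 75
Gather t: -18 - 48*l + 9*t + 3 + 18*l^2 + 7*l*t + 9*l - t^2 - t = 18*l^2 - 39*l - t^2 + t*(7*l + 8) - 15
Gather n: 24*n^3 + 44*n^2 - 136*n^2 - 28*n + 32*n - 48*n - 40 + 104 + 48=24*n^3 - 92*n^2 - 44*n + 112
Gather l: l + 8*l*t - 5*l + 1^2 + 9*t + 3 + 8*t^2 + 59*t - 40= l*(8*t - 4) + 8*t^2 + 68*t - 36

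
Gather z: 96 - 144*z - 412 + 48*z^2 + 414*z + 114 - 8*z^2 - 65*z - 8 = 40*z^2 + 205*z - 210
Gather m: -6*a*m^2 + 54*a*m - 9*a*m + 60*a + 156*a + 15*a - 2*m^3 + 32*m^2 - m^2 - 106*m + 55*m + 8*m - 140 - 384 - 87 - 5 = 231*a - 2*m^3 + m^2*(31 - 6*a) + m*(45*a - 43) - 616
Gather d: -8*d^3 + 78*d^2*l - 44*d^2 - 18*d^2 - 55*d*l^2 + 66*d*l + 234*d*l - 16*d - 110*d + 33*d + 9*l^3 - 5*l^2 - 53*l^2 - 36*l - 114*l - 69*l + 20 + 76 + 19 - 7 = -8*d^3 + d^2*(78*l - 62) + d*(-55*l^2 + 300*l - 93) + 9*l^3 - 58*l^2 - 219*l + 108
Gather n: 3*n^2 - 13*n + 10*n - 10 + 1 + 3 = 3*n^2 - 3*n - 6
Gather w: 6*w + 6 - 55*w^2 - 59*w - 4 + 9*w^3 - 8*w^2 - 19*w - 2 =9*w^3 - 63*w^2 - 72*w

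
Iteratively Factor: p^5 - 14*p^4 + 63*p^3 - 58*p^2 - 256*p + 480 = (p - 3)*(p^4 - 11*p^3 + 30*p^2 + 32*p - 160) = (p - 3)*(p + 2)*(p^3 - 13*p^2 + 56*p - 80) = (p - 4)*(p - 3)*(p + 2)*(p^2 - 9*p + 20) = (p - 4)^2*(p - 3)*(p + 2)*(p - 5)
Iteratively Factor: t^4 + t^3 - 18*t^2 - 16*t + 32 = (t - 1)*(t^3 + 2*t^2 - 16*t - 32) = (t - 4)*(t - 1)*(t^2 + 6*t + 8) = (t - 4)*(t - 1)*(t + 4)*(t + 2)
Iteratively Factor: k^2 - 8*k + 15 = (k - 5)*(k - 3)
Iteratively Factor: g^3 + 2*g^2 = (g)*(g^2 + 2*g) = g^2*(g + 2)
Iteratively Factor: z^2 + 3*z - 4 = (z + 4)*(z - 1)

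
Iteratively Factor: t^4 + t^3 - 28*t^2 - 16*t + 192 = (t + 4)*(t^3 - 3*t^2 - 16*t + 48) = (t - 4)*(t + 4)*(t^2 + t - 12) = (t - 4)*(t - 3)*(t + 4)*(t + 4)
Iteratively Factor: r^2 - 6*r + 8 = (r - 4)*(r - 2)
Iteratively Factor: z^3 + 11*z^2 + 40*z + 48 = (z + 3)*(z^2 + 8*z + 16) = (z + 3)*(z + 4)*(z + 4)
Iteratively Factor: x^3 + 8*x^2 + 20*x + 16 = (x + 4)*(x^2 + 4*x + 4) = (x + 2)*(x + 4)*(x + 2)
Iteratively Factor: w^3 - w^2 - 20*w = (w + 4)*(w^2 - 5*w) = (w - 5)*(w + 4)*(w)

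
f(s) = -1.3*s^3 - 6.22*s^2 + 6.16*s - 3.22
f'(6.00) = -208.88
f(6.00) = -470.98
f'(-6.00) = -59.60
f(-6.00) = 16.70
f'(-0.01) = 6.28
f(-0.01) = -3.28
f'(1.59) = -23.48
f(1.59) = -14.38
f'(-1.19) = 15.44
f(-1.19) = -17.17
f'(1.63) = -24.48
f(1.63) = -15.34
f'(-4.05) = -7.43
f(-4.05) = -43.83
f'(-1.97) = 15.53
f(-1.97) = -29.56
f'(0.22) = 3.23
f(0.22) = -2.18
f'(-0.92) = 14.30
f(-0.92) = -13.14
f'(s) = -3.9*s^2 - 12.44*s + 6.16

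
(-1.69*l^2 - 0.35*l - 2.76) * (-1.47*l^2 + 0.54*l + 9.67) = 2.4843*l^4 - 0.3981*l^3 - 12.4741*l^2 - 4.8749*l - 26.6892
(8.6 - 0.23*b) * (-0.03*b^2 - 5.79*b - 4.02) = 0.0069*b^3 + 1.0737*b^2 - 48.8694*b - 34.572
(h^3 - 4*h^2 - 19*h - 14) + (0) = h^3 - 4*h^2 - 19*h - 14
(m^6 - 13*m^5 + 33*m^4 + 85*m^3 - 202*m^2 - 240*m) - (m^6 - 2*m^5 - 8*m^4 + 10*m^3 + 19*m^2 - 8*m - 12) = -11*m^5 + 41*m^4 + 75*m^3 - 221*m^2 - 232*m + 12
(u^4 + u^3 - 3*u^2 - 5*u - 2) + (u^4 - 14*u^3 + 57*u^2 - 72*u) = 2*u^4 - 13*u^3 + 54*u^2 - 77*u - 2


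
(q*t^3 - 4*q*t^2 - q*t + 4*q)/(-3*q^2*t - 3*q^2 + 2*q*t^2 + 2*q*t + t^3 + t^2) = q*(-t^2 + 5*t - 4)/(3*q^2 - 2*q*t - t^2)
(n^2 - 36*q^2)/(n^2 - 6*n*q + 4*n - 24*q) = (n + 6*q)/(n + 4)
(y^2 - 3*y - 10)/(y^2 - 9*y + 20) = (y + 2)/(y - 4)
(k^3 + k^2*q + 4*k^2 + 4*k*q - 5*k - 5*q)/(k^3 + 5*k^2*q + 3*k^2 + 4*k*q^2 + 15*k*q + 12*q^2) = (k^2 + 4*k - 5)/(k^2 + 4*k*q + 3*k + 12*q)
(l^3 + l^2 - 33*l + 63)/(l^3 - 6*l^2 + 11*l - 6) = (l^2 + 4*l - 21)/(l^2 - 3*l + 2)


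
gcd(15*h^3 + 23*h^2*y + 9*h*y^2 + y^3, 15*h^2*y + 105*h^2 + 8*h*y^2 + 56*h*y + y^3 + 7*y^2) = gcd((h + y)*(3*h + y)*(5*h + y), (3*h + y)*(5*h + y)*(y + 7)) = 15*h^2 + 8*h*y + y^2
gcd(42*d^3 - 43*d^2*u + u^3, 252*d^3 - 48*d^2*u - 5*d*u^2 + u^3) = -42*d^2 + d*u + u^2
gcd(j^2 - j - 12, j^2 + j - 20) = j - 4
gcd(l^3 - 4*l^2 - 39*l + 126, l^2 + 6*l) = l + 6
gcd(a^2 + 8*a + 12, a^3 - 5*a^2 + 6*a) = 1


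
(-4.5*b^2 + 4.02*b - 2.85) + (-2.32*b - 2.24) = -4.5*b^2 + 1.7*b - 5.09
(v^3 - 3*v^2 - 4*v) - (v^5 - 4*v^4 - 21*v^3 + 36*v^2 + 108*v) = -v^5 + 4*v^4 + 22*v^3 - 39*v^2 - 112*v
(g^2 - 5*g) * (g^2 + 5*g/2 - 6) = g^4 - 5*g^3/2 - 37*g^2/2 + 30*g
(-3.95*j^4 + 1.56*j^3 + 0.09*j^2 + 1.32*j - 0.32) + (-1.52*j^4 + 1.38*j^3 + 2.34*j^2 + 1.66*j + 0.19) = -5.47*j^4 + 2.94*j^3 + 2.43*j^2 + 2.98*j - 0.13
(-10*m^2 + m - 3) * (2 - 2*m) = 20*m^3 - 22*m^2 + 8*m - 6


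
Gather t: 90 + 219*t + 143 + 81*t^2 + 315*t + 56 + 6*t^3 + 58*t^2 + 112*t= 6*t^3 + 139*t^2 + 646*t + 289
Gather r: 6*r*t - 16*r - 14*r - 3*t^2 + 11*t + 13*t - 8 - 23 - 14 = r*(6*t - 30) - 3*t^2 + 24*t - 45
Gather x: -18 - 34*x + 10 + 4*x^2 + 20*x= 4*x^2 - 14*x - 8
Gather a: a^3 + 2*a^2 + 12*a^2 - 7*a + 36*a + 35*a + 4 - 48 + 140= a^3 + 14*a^2 + 64*a + 96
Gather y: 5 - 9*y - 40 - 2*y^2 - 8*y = -2*y^2 - 17*y - 35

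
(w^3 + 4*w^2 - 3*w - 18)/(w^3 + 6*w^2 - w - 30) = (w + 3)/(w + 5)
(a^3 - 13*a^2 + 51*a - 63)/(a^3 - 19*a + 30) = (a^2 - 10*a + 21)/(a^2 + 3*a - 10)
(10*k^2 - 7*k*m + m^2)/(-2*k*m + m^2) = (-5*k + m)/m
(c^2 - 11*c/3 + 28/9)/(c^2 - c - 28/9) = (3*c - 4)/(3*c + 4)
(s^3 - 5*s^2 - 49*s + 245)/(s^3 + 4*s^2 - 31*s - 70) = (s - 7)/(s + 2)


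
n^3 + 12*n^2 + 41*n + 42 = (n + 2)*(n + 3)*(n + 7)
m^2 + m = m*(m + 1)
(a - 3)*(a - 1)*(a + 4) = a^3 - 13*a + 12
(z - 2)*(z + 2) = z^2 - 4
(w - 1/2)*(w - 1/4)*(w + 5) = w^3 + 17*w^2/4 - 29*w/8 + 5/8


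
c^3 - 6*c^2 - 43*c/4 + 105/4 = (c - 7)*(c - 3/2)*(c + 5/2)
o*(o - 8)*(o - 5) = o^3 - 13*o^2 + 40*o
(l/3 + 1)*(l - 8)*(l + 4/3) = l^3/3 - 11*l^2/9 - 92*l/9 - 32/3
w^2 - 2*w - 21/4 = (w - 7/2)*(w + 3/2)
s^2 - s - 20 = (s - 5)*(s + 4)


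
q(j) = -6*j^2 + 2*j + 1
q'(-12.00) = 146.00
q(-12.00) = -887.00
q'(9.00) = -106.00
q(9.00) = -467.00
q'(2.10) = -23.20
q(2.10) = -21.26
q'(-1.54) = 20.48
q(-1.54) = -16.31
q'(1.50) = -16.00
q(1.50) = -9.50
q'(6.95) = -81.40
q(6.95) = -274.92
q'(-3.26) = 41.12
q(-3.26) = -69.29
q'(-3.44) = 43.28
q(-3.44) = -76.88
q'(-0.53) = 8.36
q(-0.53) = -1.75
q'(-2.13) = 27.56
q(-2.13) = -30.48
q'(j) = 2 - 12*j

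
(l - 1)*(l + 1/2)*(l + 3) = l^3 + 5*l^2/2 - 2*l - 3/2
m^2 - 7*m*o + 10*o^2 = (m - 5*o)*(m - 2*o)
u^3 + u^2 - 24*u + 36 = (u - 3)*(u - 2)*(u + 6)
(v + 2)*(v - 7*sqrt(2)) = v^2 - 7*sqrt(2)*v + 2*v - 14*sqrt(2)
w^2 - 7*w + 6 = (w - 6)*(w - 1)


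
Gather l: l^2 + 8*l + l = l^2 + 9*l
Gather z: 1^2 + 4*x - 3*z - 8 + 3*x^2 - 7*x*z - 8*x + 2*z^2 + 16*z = 3*x^2 - 4*x + 2*z^2 + z*(13 - 7*x) - 7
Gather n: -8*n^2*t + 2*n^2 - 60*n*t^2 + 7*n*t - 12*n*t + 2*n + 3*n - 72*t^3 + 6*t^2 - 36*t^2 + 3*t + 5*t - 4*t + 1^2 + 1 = n^2*(2 - 8*t) + n*(-60*t^2 - 5*t + 5) - 72*t^3 - 30*t^2 + 4*t + 2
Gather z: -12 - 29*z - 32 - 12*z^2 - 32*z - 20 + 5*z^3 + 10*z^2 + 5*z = 5*z^3 - 2*z^2 - 56*z - 64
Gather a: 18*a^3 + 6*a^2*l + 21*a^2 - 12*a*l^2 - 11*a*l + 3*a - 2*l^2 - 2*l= 18*a^3 + a^2*(6*l + 21) + a*(-12*l^2 - 11*l + 3) - 2*l^2 - 2*l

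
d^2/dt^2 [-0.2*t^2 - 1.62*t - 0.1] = -0.400000000000000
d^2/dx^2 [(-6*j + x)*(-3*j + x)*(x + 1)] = -18*j + 6*x + 2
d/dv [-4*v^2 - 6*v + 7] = -8*v - 6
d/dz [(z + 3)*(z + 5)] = 2*z + 8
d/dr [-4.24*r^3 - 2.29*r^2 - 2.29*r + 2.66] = -12.72*r^2 - 4.58*r - 2.29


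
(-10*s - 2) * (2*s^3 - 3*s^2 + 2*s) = -20*s^4 + 26*s^3 - 14*s^2 - 4*s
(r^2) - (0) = r^2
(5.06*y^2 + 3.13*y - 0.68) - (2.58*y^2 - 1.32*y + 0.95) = 2.48*y^2 + 4.45*y - 1.63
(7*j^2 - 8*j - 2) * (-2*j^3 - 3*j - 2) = -14*j^5 + 16*j^4 - 17*j^3 + 10*j^2 + 22*j + 4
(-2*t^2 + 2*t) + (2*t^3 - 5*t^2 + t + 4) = 2*t^3 - 7*t^2 + 3*t + 4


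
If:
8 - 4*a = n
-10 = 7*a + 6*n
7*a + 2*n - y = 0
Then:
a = 58/17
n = -96/17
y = 214/17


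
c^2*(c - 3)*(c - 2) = c^4 - 5*c^3 + 6*c^2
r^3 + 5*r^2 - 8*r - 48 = (r - 3)*(r + 4)^2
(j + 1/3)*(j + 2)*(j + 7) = j^3 + 28*j^2/3 + 17*j + 14/3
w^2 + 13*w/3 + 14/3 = (w + 2)*(w + 7/3)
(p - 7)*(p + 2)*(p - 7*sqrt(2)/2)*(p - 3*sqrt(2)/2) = p^4 - 5*sqrt(2)*p^3 - 5*p^3 - 7*p^2/2 + 25*sqrt(2)*p^2 - 105*p/2 + 70*sqrt(2)*p - 147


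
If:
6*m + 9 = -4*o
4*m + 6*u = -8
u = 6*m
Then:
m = -1/5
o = -39/20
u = -6/5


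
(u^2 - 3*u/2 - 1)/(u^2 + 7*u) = (u^2 - 3*u/2 - 1)/(u*(u + 7))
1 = 1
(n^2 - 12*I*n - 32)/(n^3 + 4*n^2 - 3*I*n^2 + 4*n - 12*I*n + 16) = (n - 8*I)/(n^2 + n*(4 + I) + 4*I)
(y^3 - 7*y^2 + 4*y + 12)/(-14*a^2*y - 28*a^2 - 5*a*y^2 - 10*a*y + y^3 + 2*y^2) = (-y^3 + 7*y^2 - 4*y - 12)/(14*a^2*y + 28*a^2 + 5*a*y^2 + 10*a*y - y^3 - 2*y^2)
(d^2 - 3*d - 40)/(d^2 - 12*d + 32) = (d + 5)/(d - 4)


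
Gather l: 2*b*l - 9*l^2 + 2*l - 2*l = 2*b*l - 9*l^2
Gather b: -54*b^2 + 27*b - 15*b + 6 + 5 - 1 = -54*b^2 + 12*b + 10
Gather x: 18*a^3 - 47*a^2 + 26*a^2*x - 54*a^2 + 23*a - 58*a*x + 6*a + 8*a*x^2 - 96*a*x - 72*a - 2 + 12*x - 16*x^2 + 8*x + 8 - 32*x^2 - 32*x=18*a^3 - 101*a^2 - 43*a + x^2*(8*a - 48) + x*(26*a^2 - 154*a - 12) + 6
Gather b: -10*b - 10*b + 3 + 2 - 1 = 4 - 20*b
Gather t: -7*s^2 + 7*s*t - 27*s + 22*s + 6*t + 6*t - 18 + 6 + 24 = -7*s^2 - 5*s + t*(7*s + 12) + 12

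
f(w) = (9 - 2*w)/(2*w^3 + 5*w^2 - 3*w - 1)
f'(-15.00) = 0.00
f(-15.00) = -0.00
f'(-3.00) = -313.00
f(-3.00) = -15.00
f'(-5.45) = -0.08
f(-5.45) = -0.12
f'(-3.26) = -7.77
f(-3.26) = -2.10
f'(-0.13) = 142.24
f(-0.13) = -17.48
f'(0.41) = -9.41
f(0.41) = -6.54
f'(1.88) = -0.41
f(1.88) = 0.22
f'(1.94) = -0.36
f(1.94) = 0.19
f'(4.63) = -0.01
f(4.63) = -0.00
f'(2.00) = -0.31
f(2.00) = 0.17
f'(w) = (9 - 2*w)*(-6*w^2 - 10*w + 3)/(2*w^3 + 5*w^2 - 3*w - 1)^2 - 2/(2*w^3 + 5*w^2 - 3*w - 1)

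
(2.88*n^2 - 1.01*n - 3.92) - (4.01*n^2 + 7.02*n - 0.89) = -1.13*n^2 - 8.03*n - 3.03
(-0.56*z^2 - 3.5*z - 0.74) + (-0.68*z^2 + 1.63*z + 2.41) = -1.24*z^2 - 1.87*z + 1.67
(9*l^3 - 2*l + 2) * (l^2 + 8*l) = 9*l^5 + 72*l^4 - 2*l^3 - 14*l^2 + 16*l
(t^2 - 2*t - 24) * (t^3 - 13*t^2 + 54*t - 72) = t^5 - 15*t^4 + 56*t^3 + 132*t^2 - 1152*t + 1728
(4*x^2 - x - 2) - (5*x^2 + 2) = -x^2 - x - 4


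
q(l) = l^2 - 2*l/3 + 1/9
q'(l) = 2*l - 2/3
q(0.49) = 0.02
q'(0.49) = 0.31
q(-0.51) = 0.71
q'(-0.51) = -1.69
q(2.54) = 4.87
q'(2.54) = 4.41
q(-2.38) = 7.36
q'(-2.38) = -5.43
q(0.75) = 0.17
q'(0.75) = 0.83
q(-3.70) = 16.27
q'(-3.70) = -8.07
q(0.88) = 0.30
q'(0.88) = 1.09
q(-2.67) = 9.02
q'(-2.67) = -6.01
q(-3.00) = 11.11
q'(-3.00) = -6.67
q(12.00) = 136.11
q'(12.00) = 23.33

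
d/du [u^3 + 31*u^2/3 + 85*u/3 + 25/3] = 3*u^2 + 62*u/3 + 85/3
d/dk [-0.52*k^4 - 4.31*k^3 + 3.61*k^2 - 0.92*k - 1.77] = -2.08*k^3 - 12.93*k^2 + 7.22*k - 0.92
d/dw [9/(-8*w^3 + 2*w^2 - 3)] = 36*w*(6*w - 1)/(8*w^3 - 2*w^2 + 3)^2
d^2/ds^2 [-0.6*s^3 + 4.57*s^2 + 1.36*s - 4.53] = 9.14 - 3.6*s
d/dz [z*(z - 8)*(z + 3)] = 3*z^2 - 10*z - 24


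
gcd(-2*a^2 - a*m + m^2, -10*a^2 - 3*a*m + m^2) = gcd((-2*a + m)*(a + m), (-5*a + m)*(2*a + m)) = 1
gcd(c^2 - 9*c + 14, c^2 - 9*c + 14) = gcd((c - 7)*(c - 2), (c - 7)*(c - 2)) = c^2 - 9*c + 14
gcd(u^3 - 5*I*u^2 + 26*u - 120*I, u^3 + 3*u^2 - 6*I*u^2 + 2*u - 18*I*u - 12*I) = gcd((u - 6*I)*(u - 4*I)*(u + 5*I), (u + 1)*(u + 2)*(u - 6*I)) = u - 6*I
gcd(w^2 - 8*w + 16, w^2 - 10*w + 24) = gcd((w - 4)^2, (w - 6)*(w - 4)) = w - 4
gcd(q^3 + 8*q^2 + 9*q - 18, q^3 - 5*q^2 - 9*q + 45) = q + 3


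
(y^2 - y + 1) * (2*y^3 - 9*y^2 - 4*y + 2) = 2*y^5 - 11*y^4 + 7*y^3 - 3*y^2 - 6*y + 2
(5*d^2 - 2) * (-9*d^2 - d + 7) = -45*d^4 - 5*d^3 + 53*d^2 + 2*d - 14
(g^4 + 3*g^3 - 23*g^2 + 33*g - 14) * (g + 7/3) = g^5 + 16*g^4/3 - 16*g^3 - 62*g^2/3 + 63*g - 98/3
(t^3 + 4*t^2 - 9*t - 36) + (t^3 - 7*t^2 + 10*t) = 2*t^3 - 3*t^2 + t - 36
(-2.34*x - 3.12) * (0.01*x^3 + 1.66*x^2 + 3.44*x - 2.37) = -0.0234*x^4 - 3.9156*x^3 - 13.2288*x^2 - 5.187*x + 7.3944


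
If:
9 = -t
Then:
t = -9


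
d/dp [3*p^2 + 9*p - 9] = 6*p + 9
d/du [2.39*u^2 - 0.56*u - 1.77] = 4.78*u - 0.56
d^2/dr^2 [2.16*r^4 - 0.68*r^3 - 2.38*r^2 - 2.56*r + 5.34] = 25.92*r^2 - 4.08*r - 4.76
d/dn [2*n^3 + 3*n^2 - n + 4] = 6*n^2 + 6*n - 1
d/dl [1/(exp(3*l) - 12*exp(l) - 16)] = 3*(4 - exp(2*l))*exp(l)/(-exp(3*l) + 12*exp(l) + 16)^2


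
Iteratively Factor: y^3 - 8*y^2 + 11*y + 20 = (y + 1)*(y^2 - 9*y + 20) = (y - 5)*(y + 1)*(y - 4)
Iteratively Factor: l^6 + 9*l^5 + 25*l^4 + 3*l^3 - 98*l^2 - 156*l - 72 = (l - 2)*(l^5 + 11*l^4 + 47*l^3 + 97*l^2 + 96*l + 36) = (l - 2)*(l + 1)*(l^4 + 10*l^3 + 37*l^2 + 60*l + 36) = (l - 2)*(l + 1)*(l + 3)*(l^3 + 7*l^2 + 16*l + 12) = (l - 2)*(l + 1)*(l + 3)^2*(l^2 + 4*l + 4) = (l - 2)*(l + 1)*(l + 2)*(l + 3)^2*(l + 2)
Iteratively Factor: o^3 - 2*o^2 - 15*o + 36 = (o + 4)*(o^2 - 6*o + 9) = (o - 3)*(o + 4)*(o - 3)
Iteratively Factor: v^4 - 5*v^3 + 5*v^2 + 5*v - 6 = (v - 2)*(v^3 - 3*v^2 - v + 3) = (v - 3)*(v - 2)*(v^2 - 1) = (v - 3)*(v - 2)*(v + 1)*(v - 1)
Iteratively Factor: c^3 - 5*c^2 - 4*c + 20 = (c + 2)*(c^2 - 7*c + 10) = (c - 5)*(c + 2)*(c - 2)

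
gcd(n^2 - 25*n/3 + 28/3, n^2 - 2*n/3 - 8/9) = n - 4/3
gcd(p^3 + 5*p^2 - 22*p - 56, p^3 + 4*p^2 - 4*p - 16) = p + 2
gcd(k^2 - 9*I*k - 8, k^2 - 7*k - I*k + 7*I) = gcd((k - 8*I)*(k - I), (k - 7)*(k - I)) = k - I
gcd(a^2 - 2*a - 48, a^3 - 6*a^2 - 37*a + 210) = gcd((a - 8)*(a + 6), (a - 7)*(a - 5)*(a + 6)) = a + 6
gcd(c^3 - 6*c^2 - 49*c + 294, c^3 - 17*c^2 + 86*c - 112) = c - 7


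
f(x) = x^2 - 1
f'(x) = 2*x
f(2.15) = 3.62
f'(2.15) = 4.30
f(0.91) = -0.17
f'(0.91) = 1.82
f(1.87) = 2.50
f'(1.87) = 3.74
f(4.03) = 15.24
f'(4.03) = 8.06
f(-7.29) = 52.14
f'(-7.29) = -14.58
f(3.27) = 9.69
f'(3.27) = 6.54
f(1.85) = 2.42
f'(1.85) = 3.70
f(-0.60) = -0.64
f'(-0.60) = -1.20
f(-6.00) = 35.00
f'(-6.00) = -12.00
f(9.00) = 80.00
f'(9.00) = 18.00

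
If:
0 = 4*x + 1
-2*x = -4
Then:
No Solution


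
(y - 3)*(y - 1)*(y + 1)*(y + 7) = y^4 + 4*y^3 - 22*y^2 - 4*y + 21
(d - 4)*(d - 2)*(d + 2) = d^3 - 4*d^2 - 4*d + 16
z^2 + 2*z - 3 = (z - 1)*(z + 3)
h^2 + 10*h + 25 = (h + 5)^2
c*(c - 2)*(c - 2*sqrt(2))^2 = c^4 - 4*sqrt(2)*c^3 - 2*c^3 + 8*c^2 + 8*sqrt(2)*c^2 - 16*c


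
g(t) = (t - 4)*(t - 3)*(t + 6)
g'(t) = (t - 4)*(t - 3) + (t - 4)*(t + 6) + (t - 3)*(t + 6)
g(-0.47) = 85.78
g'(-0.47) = -28.40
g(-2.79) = 126.20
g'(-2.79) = -1.07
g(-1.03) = 100.75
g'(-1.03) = -24.76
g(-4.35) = 101.26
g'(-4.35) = 35.47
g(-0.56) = 88.31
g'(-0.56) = -27.94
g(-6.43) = -42.29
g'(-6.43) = 106.89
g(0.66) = 52.05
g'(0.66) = -30.01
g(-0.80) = 94.85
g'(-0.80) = -26.48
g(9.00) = 450.00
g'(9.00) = 195.00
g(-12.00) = -1440.00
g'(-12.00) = 426.00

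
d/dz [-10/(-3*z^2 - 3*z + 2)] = 30*(-2*z - 1)/(3*z^2 + 3*z - 2)^2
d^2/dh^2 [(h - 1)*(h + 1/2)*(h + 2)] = 6*h + 3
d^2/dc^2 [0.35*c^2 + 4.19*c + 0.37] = 0.700000000000000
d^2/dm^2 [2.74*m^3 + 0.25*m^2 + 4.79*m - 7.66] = 16.44*m + 0.5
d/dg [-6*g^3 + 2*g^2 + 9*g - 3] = -18*g^2 + 4*g + 9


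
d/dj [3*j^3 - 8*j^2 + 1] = j*(9*j - 16)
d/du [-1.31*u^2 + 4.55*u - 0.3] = 4.55 - 2.62*u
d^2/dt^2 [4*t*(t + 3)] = 8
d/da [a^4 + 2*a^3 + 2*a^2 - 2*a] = 4*a^3 + 6*a^2 + 4*a - 2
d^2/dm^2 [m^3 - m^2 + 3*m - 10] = 6*m - 2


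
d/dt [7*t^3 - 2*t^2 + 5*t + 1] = 21*t^2 - 4*t + 5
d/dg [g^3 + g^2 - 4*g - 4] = 3*g^2 + 2*g - 4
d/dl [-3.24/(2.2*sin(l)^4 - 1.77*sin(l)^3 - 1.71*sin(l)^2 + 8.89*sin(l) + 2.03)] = (28.512*sin(l)^3 - 17.2044*sin(l)^2 - 11.0808*sin(l) + 28.8036)*cos(l)/(2.2*sin(l)^4 - 1.77*sin(l)^3 - 1.71*sin(l)^2 + 8.89*sin(l) + 2.03)^2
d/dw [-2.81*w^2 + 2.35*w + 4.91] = 2.35 - 5.62*w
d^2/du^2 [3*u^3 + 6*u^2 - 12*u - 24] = 18*u + 12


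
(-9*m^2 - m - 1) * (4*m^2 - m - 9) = -36*m^4 + 5*m^3 + 78*m^2 + 10*m + 9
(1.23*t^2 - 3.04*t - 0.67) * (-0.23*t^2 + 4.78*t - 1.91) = -0.2829*t^4 + 6.5786*t^3 - 16.7264*t^2 + 2.6038*t + 1.2797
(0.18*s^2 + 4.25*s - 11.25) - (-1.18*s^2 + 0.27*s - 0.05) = 1.36*s^2 + 3.98*s - 11.2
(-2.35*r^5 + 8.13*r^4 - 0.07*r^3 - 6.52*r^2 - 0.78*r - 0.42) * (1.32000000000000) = -3.102*r^5 + 10.7316*r^4 - 0.0924*r^3 - 8.6064*r^2 - 1.0296*r - 0.5544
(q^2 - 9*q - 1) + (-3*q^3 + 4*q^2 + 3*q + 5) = -3*q^3 + 5*q^2 - 6*q + 4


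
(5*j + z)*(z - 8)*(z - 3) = 5*j*z^2 - 55*j*z + 120*j + z^3 - 11*z^2 + 24*z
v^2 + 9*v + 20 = (v + 4)*(v + 5)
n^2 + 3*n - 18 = (n - 3)*(n + 6)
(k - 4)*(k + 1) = k^2 - 3*k - 4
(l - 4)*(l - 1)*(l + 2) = l^3 - 3*l^2 - 6*l + 8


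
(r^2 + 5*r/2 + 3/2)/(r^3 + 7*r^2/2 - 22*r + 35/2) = (2*r^2 + 5*r + 3)/(2*r^3 + 7*r^2 - 44*r + 35)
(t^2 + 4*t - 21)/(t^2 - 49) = (t - 3)/(t - 7)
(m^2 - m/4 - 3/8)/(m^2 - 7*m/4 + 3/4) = (m + 1/2)/(m - 1)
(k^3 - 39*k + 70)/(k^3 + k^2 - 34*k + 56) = (k - 5)/(k - 4)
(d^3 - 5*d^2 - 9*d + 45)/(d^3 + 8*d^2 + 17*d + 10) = (d^3 - 5*d^2 - 9*d + 45)/(d^3 + 8*d^2 + 17*d + 10)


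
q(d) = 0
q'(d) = 0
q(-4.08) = 0.00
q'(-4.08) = 0.00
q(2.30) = 0.00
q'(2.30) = 0.00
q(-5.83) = 0.00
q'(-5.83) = 0.00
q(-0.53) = 0.00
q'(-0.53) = 0.00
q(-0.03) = 0.00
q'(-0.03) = 0.00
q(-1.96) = 0.00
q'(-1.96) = 0.00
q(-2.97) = 0.00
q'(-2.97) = 0.00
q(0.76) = 0.00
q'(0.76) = 0.00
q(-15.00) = 0.00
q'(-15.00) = 0.00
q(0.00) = 0.00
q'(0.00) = 0.00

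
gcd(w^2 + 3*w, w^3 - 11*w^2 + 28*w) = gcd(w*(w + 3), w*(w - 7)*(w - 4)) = w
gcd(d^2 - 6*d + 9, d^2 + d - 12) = d - 3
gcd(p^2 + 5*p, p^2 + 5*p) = p^2 + 5*p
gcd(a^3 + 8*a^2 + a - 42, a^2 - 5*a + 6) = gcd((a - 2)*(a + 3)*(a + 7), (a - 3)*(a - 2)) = a - 2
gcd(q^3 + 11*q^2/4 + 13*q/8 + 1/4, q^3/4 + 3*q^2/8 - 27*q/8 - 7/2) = 1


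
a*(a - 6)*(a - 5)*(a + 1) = a^4 - 10*a^3 + 19*a^2 + 30*a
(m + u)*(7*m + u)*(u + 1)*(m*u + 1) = 7*m^3*u^2 + 7*m^3*u + 8*m^2*u^3 + 8*m^2*u^2 + 7*m^2*u + 7*m^2 + m*u^4 + m*u^3 + 8*m*u^2 + 8*m*u + u^3 + u^2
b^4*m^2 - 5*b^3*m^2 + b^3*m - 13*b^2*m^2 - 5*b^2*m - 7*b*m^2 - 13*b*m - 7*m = (b - 7)*(b + 1)*(b*m + 1)*(b*m + m)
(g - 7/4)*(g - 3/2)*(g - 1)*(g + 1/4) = g^4 - 4*g^3 + 77*g^2/16 - 37*g/32 - 21/32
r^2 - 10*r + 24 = (r - 6)*(r - 4)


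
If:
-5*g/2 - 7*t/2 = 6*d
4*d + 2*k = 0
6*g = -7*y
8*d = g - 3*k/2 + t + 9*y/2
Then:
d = 175*y/282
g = -7*y/6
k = -175*y/141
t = -65*y/282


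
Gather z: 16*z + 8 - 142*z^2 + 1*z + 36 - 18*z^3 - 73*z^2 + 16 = -18*z^3 - 215*z^2 + 17*z + 60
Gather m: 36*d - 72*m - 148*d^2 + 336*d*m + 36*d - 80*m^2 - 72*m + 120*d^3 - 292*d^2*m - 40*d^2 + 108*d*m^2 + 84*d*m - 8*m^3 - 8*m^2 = 120*d^3 - 188*d^2 + 72*d - 8*m^3 + m^2*(108*d - 88) + m*(-292*d^2 + 420*d - 144)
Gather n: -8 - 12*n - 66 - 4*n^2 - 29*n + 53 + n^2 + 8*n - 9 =-3*n^2 - 33*n - 30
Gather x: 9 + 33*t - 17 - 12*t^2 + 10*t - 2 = -12*t^2 + 43*t - 10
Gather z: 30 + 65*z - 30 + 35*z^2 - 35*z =35*z^2 + 30*z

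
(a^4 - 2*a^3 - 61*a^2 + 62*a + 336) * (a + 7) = a^5 + 5*a^4 - 75*a^3 - 365*a^2 + 770*a + 2352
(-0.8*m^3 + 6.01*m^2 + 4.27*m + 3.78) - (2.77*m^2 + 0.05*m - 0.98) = -0.8*m^3 + 3.24*m^2 + 4.22*m + 4.76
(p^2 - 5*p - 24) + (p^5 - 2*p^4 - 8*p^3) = p^5 - 2*p^4 - 8*p^3 + p^2 - 5*p - 24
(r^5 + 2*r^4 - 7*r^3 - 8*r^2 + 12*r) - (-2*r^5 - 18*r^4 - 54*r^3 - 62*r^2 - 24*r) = 3*r^5 + 20*r^4 + 47*r^3 + 54*r^2 + 36*r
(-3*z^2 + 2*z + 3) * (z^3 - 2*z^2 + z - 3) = -3*z^5 + 8*z^4 - 4*z^3 + 5*z^2 - 3*z - 9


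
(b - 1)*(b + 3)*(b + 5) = b^3 + 7*b^2 + 7*b - 15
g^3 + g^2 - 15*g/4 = g*(g - 3/2)*(g + 5/2)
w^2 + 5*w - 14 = (w - 2)*(w + 7)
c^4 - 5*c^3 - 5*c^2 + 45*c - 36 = (c - 4)*(c - 3)*(c - 1)*(c + 3)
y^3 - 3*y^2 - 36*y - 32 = (y - 8)*(y + 1)*(y + 4)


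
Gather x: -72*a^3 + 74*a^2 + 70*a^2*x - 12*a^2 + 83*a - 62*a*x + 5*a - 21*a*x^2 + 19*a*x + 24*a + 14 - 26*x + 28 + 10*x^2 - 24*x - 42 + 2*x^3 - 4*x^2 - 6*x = -72*a^3 + 62*a^2 + 112*a + 2*x^3 + x^2*(6 - 21*a) + x*(70*a^2 - 43*a - 56)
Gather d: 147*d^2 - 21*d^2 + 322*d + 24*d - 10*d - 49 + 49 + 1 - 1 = 126*d^2 + 336*d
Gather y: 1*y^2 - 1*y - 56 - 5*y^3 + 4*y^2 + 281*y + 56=-5*y^3 + 5*y^2 + 280*y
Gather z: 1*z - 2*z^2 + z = -2*z^2 + 2*z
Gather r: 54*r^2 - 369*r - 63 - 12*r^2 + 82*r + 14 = 42*r^2 - 287*r - 49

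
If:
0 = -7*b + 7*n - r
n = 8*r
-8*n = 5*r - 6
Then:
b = 110/161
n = 16/23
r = 2/23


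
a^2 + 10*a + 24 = (a + 4)*(a + 6)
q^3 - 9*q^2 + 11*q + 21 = (q - 7)*(q - 3)*(q + 1)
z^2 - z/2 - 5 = (z - 5/2)*(z + 2)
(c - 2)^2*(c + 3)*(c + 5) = c^4 + 4*c^3 - 13*c^2 - 28*c + 60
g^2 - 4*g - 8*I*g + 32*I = (g - 4)*(g - 8*I)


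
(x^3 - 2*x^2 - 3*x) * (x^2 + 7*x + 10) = x^5 + 5*x^4 - 7*x^3 - 41*x^2 - 30*x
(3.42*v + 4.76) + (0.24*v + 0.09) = 3.66*v + 4.85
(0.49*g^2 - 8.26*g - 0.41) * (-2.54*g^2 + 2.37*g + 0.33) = -1.2446*g^4 + 22.1417*g^3 - 18.3731*g^2 - 3.6975*g - 0.1353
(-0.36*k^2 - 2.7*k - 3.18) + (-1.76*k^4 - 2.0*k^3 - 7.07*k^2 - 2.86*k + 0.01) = -1.76*k^4 - 2.0*k^3 - 7.43*k^2 - 5.56*k - 3.17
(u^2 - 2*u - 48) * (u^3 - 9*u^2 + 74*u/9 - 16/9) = u^5 - 11*u^4 - 196*u^3/9 + 3724*u^2/9 - 3520*u/9 + 256/3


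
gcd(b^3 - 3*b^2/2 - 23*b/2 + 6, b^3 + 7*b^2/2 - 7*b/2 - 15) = b + 3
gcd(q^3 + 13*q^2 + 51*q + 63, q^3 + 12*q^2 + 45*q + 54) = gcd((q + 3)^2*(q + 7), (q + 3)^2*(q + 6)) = q^2 + 6*q + 9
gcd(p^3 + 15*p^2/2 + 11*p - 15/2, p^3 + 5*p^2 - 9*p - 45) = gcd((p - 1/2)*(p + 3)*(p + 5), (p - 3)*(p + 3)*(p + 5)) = p^2 + 8*p + 15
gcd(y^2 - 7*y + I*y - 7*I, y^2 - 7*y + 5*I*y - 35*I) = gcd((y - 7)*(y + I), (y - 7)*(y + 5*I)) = y - 7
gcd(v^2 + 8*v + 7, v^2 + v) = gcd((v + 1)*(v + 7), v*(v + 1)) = v + 1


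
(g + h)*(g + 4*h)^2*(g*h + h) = g^4*h + 9*g^3*h^2 + g^3*h + 24*g^2*h^3 + 9*g^2*h^2 + 16*g*h^4 + 24*g*h^3 + 16*h^4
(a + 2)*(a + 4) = a^2 + 6*a + 8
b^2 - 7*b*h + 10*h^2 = (b - 5*h)*(b - 2*h)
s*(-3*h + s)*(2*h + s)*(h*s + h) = -6*h^3*s^2 - 6*h^3*s - h^2*s^3 - h^2*s^2 + h*s^4 + h*s^3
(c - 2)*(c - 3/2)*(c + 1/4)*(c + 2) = c^4 - 5*c^3/4 - 35*c^2/8 + 5*c + 3/2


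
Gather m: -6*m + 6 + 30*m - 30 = 24*m - 24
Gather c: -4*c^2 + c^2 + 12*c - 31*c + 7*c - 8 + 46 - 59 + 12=-3*c^2 - 12*c - 9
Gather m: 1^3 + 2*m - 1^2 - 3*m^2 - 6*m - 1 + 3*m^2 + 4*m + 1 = 0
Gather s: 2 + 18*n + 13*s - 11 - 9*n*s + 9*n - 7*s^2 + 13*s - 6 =27*n - 7*s^2 + s*(26 - 9*n) - 15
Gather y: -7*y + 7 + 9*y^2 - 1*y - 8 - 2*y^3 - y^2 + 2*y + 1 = -2*y^3 + 8*y^2 - 6*y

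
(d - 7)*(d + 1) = d^2 - 6*d - 7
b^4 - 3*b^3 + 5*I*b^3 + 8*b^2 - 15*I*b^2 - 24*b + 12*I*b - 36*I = (b - 3)*(b - 2*I)*(b + I)*(b + 6*I)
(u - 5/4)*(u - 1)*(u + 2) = u^3 - u^2/4 - 13*u/4 + 5/2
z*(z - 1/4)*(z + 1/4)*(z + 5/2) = z^4 + 5*z^3/2 - z^2/16 - 5*z/32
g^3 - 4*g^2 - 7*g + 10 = (g - 5)*(g - 1)*(g + 2)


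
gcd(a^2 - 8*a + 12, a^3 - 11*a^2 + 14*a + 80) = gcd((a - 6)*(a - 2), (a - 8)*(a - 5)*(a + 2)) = 1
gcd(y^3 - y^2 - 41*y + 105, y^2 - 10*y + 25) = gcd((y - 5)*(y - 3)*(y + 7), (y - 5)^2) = y - 5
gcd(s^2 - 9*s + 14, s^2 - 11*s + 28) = s - 7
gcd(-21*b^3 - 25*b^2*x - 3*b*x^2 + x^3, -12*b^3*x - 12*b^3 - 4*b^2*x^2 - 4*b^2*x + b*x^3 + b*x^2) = 1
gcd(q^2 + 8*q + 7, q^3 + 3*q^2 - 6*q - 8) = q + 1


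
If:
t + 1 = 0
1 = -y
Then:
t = -1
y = -1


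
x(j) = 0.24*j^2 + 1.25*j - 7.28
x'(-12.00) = -4.51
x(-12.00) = 12.28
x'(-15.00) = -5.95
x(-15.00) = 27.97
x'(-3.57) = -0.46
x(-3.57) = -8.68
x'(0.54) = 1.51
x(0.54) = -6.54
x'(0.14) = 1.32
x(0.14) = -7.10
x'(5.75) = 4.01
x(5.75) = 7.84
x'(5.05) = 3.67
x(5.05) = 5.15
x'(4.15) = 3.24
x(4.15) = 2.04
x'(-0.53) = 1.00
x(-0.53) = -7.88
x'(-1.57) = 0.50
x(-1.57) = -8.65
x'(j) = 0.48*j + 1.25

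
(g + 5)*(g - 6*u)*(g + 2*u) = g^3 - 4*g^2*u + 5*g^2 - 12*g*u^2 - 20*g*u - 60*u^2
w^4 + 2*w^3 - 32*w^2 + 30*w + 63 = (w - 3)^2*(w + 1)*(w + 7)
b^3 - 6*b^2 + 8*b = b*(b - 4)*(b - 2)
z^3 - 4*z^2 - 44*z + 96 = (z - 8)*(z - 2)*(z + 6)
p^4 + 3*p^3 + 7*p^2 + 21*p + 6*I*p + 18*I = (p + 3)*(p - 3*I)*(p + I)*(p + 2*I)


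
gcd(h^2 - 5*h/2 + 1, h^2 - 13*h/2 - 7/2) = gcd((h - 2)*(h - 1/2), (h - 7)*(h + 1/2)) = 1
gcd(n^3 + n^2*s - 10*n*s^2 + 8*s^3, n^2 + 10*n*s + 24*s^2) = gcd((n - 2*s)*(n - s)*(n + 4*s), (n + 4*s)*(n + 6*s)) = n + 4*s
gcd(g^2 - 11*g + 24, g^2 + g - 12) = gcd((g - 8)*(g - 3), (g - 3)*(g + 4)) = g - 3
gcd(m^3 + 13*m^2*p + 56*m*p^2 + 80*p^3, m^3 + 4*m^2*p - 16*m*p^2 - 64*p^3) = m^2 + 8*m*p + 16*p^2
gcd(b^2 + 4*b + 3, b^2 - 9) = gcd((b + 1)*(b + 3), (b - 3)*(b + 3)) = b + 3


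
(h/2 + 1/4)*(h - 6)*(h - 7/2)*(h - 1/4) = h^4/2 - 37*h^3/8 + 37*h^2/4 + 103*h/32 - 21/16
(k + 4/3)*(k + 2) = k^2 + 10*k/3 + 8/3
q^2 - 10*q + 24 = (q - 6)*(q - 4)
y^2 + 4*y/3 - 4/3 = (y - 2/3)*(y + 2)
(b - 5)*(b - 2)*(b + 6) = b^3 - b^2 - 32*b + 60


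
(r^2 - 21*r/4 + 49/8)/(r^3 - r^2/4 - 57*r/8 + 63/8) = (2*r - 7)/(2*r^2 + 3*r - 9)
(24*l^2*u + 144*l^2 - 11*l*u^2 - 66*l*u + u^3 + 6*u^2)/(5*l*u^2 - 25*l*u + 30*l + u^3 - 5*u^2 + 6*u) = (24*l^2*u + 144*l^2 - 11*l*u^2 - 66*l*u + u^3 + 6*u^2)/(5*l*u^2 - 25*l*u + 30*l + u^3 - 5*u^2 + 6*u)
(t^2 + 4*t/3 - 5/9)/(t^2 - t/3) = (t + 5/3)/t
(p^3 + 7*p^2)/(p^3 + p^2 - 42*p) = p/(p - 6)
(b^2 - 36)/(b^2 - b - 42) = (b - 6)/(b - 7)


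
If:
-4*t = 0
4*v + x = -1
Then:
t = 0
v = -x/4 - 1/4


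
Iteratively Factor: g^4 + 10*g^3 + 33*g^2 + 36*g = (g)*(g^3 + 10*g^2 + 33*g + 36) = g*(g + 3)*(g^2 + 7*g + 12) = g*(g + 3)*(g + 4)*(g + 3)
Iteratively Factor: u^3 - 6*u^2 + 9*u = (u)*(u^2 - 6*u + 9) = u*(u - 3)*(u - 3)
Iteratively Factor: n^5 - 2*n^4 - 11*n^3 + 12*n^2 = (n - 4)*(n^4 + 2*n^3 - 3*n^2) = n*(n - 4)*(n^3 + 2*n^2 - 3*n) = n*(n - 4)*(n + 3)*(n^2 - n) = n*(n - 4)*(n - 1)*(n + 3)*(n)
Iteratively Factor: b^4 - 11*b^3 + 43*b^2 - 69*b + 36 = (b - 3)*(b^3 - 8*b^2 + 19*b - 12) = (b - 3)*(b - 1)*(b^2 - 7*b + 12) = (b - 3)^2*(b - 1)*(b - 4)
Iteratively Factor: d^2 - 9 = (d + 3)*(d - 3)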